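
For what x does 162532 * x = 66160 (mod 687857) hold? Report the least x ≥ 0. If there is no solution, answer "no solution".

First find gcd(162532, 687857):
687857 = 4×162532 + 37729
162532 = 4×37729 + 11616
37729 = 3×11616 + 2881
11616 = 4×2881 + 92
2881 = 31×92 + 29
92 = 3×29 + 5
29 = 5×5 + 4
5 = 1×4 + 1
4 = 4×1 + 0
gcd = 1, so a unique solution mod 687857 exists.
Back-substitute for the Bézout coefficients:
1 = 5 − 4
1 = −29 + 6·5
1 = 6·92 − 19·29
1 = −19·2881 + 595·92
1 = 595·11616 − 2399·2881
1 = −2399·37729 + 7792·11616
1 = 7792·162532 − 33567·37729
1 = −33567·687857 + 142060·162532
So 162532·(142060) ≡ 1 (mod 687857), giving 162532⁻¹ ≡ 142060.
x ≡ 162532⁻¹·66160 ≡ 142060·66160 ≡ 499409 (mod 687857).

499409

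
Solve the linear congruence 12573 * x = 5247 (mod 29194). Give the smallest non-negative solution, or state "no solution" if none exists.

First find gcd(12573, 29194):
29194 = 2·12573 + 4048
12573 = 3·4048 + 429
4048 = 9·429 + 187
429 = 2·187 + 55
187 = 3·55 + 22
55 = 2·22 + 11
22 = 2·11 + 0
gcd = 11 and 11 | 5247, so solutions exist. Divide through by 11: 1143x ≡ 477 (mod 2654).
Now find 1143⁻¹ mod 2654:
2654 = 2×1143 + 368
1143 = 3×368 + 39
368 = 9×39 + 17
39 = 2×17 + 5
17 = 3×5 + 2
5 = 2×2 + 1
2 = 2×1 + 0
Back-substitute:
1 = 5 − 2·2
1 = −2·17 + 7·5
1 = 7·39 − 16·17
1 = −16·368 + 151·39
1 = 151·1143 − 469·368
1 = −469·2654 + 1089·1143
So 1143⁻¹ ≡ 1089 (mod 2654).
Then x ≡ 1089·477 ≡ 1923 (mod 2654); the smallest non-negative solution is x = 1923.

1923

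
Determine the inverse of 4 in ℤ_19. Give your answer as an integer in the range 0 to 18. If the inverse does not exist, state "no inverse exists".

Run Euclid on (19, 4):
19 = 4·4 + 3
4 = 1·3 + 1
3 = 3·1 + 0
gcd = 1, so the inverse exists. Back-substitute:
1 = 4 − 3
1 = −19 + 5·4
So 4·5 ≡ 1 (mod 19).

5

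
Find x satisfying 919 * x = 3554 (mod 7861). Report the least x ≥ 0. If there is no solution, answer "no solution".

4948

First find gcd(919, 7861):
7861 = 8×919 + 509
919 = 1×509 + 410
509 = 1×410 + 99
410 = 4×99 + 14
99 = 7×14 + 1
14 = 14×1 + 0
gcd = 1, so a unique solution mod 7861 exists.
Back-substitute for the Bézout coefficients:
1 = 99 − 7·14
1 = −7·410 + 29·99
1 = 29·509 − 36·410
1 = −36·919 + 65·509
1 = 65·7861 − 556·919
So 919·(-556) ≡ 1 (mod 7861), giving 919⁻¹ ≡ 7305.
x ≡ 919⁻¹·3554 ≡ 7305·3554 ≡ 4948 (mod 7861).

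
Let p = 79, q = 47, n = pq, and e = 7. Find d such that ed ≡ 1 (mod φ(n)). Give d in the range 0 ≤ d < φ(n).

2563

φ(n) = (p−1)(q−1) = 78·46 = 3588.
Need d with 7·d ≡ 1 (mod 3588). Apply the extended Euclidean algorithm:
3588 = 512·7 + 4
7 = 1·4 + 3
4 = 1·3 + 1
3 = 3·1 + 0
Back-substitute:
1 = 4 − 3
1 = −7 + 2·4
1 = 2·3588 − 1025·7
So 7·(-1025) ≡ 1 (mod 3588), hence d ≡ -1025 ≡ 2563 (mod 3588).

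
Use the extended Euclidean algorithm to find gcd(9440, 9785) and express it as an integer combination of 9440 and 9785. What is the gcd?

5

Repeated division:
9785 = 1×9440 + 345
9440 = 27×345 + 125
345 = 2×125 + 95
125 = 1×95 + 30
95 = 3×30 + 5
30 = 6×5 + 0
gcd(9440, 9785) = 5.
Back-substituting:
5 = 95 − 3·30
5 = −3·125 + 4·95
5 = 4·345 − 11·125
5 = −11·9440 + 301·345
5 = 301·9785 − 312·9440
So 5 = (301)·9785 + (-312)·9440.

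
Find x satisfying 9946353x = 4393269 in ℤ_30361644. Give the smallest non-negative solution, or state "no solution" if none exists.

6389001

First find gcd(9946353, 30361644):
30361644 = 3*9946353 + 522585
9946353 = 19*522585 + 17238
522585 = 30*17238 + 5445
17238 = 3*5445 + 903
5445 = 6*903 + 27
903 = 33*27 + 12
27 = 2*12 + 3
12 = 4*3 + 0
gcd = 3 and 3 | 4393269, so solutions exist. Divide through by 3: 3315451x ≡ 1464423 (mod 10120548).
Now find 3315451⁻¹ mod 10120548:
10120548 = 3*3315451 + 174195
3315451 = 19*174195 + 5746
174195 = 30*5746 + 1815
5746 = 3*1815 + 301
1815 = 6*301 + 9
301 = 33*9 + 4
9 = 2*4 + 1
4 = 4*1 + 0
Back-substitute:
1 = 9 − 2·4
1 = −2·301 + 67·9
1 = 67·1815 − 404·301
1 = −404·5746 + 1279·1815
1 = 1279·174195 − 38774·5746
1 = −38774·3315451 + 737985·174195
1 = 737985·10120548 − 2252729·3315451
So 3315451·(-2252729) ≡ 1 (mod 10120548), i.e. 3315451⁻¹ ≡ 7867819.
Then x ≡ 7867819·1464423 ≡ 6389001 (mod 10120548); the smallest non-negative solution is x = 6389001.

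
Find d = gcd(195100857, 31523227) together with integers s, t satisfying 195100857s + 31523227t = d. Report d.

1

Euclidean algorithm:
195100857 = 6·31523227 + 5961495
31523227 = 5·5961495 + 1715752
5961495 = 3·1715752 + 814239
1715752 = 2·814239 + 87274
814239 = 9·87274 + 28773
87274 = 3·28773 + 955
28773 = 30·955 + 123
955 = 7·123 + 94
123 = 1·94 + 29
94 = 3·29 + 7
29 = 4·7 + 1
7 = 7·1 + 0
gcd(195100857, 31523227) = 1.
Working backward:
1 = 29 − 4·7
1 = −4·94 + 13·29
1 = 13·123 − 17·94
1 = −17·955 + 132·123
1 = 132·28773 − 3977·955
1 = −3977·87274 + 12063·28773
1 = 12063·814239 − 112544·87274
1 = −112544·1715752 + 237151·814239
1 = 237151·5961495 − 823997·1715752
1 = −823997·31523227 + 4357136·5961495
1 = 4357136·195100857 − 26966813·31523227
So 1 = (4357136)·195100857 + (-26966813)·31523227.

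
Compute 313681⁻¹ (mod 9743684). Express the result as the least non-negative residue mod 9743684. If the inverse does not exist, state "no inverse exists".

gcd(9743684, 313681) by repeated division:
9743684 = 31×313681 + 19573
313681 = 16×19573 + 513
19573 = 38×513 + 79
513 = 6×79 + 39
79 = 2×39 + 1
39 = 39×1 + 0
The gcd is 1. Working backward:
1 = 79 − 2·39
1 = −2·513 + 13·79
1 = 13·19573 − 496·513
1 = −496·313681 + 7949·19573
1 = 7949·9743684 − 246915·313681
Thus 313681·(-246915) ≡ 1 (mod 9743684); reducing, -246915 mod 9743684 = 9496769.

9496769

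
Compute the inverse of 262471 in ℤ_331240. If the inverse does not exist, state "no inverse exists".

247911

Extended Euclidean algorithm:
331240 = 1*262471 + 68769
262471 = 3*68769 + 56164
68769 = 1*56164 + 12605
56164 = 4*12605 + 5744
12605 = 2*5744 + 1117
5744 = 5*1117 + 159
1117 = 7*159 + 4
159 = 39*4 + 3
4 = 1*3 + 1
3 = 3*1 + 0
gcd = 1, so the inverse exists. Back-substitute:
1 = 4 − 3
1 = −159 + 40·4
1 = 40·1117 − 281·159
1 = −281·5744 + 1445·1117
1 = 1445·12605 − 3171·5744
1 = −3171·56164 + 14129·12605
1 = 14129·68769 − 17300·56164
1 = −17300·262471 + 66029·68769
1 = 66029·331240 − 83329·262471
So 262471·(-83329) ≡ 1 (mod 331240), and -83329 ≡ 247911 (mod 331240).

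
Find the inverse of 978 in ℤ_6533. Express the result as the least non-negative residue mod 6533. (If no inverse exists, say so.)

Extended Euclidean algorithm:
6533 = 6·978 + 665
978 = 1·665 + 313
665 = 2·313 + 39
313 = 8·39 + 1
39 = 39·1 + 0
gcd = 1, so the inverse exists. Back-substitute:
1 = 313 − 8·39
1 = −8·665 + 17·313
1 = 17·978 − 25·665
1 = −25·6533 + 167·978
So 978·167 ≡ 1 (mod 6533).

167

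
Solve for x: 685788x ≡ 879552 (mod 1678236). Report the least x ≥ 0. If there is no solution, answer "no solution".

68424

First find gcd(685788, 1678236):
1678236 = 2×685788 + 306660
685788 = 2×306660 + 72468
306660 = 4×72468 + 16788
72468 = 4×16788 + 5316
16788 = 3×5316 + 840
5316 = 6×840 + 276
840 = 3×276 + 12
276 = 23×12 + 0
gcd = 12 and 12 | 879552, so solutions exist. Divide through by 12: 57149x ≡ 73296 (mod 139853).
Now find 57149⁻¹ mod 139853:
139853 = 2×57149 + 25555
57149 = 2×25555 + 6039
25555 = 4×6039 + 1399
6039 = 4×1399 + 443
1399 = 3×443 + 70
443 = 6×70 + 23
70 = 3×23 + 1
23 = 23×1 + 0
Back-substitute:
1 = 70 − 3·23
1 = −3·443 + 19·70
1 = 19·1399 − 60·443
1 = −60·6039 + 259·1399
1 = 259·25555 − 1096·6039
1 = −1096·57149 + 2451·25555
1 = 2451·139853 − 5998·57149
So 57149·(-5998) ≡ 1 (mod 139853), i.e. 57149⁻¹ ≡ 133855.
Then x ≡ 133855·73296 ≡ 68424 (mod 139853); the smallest non-negative solution is x = 68424.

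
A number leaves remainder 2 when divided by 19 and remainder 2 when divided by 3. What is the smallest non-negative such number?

Write x = 2 + 19·k. Then 19·k ≡ 2 − 2 ≡ 0 (mod 3).
Need 19⁻¹ mod 3. Extended Euclid on (3, 1):
3 = 3·1 + 0
19⁻¹ ≡ 1 (mod 3), so k ≡ 1·0 ≡ 0 (mod 3).
x = 2 + 19·0 = 2.

2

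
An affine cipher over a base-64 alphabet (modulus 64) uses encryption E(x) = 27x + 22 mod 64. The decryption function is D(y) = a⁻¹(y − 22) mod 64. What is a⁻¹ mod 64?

19

Apply the Euclidean algorithm to 64 and 27:
64 = 2*27 + 10
27 = 2*10 + 7
10 = 1*7 + 3
7 = 2*3 + 1
3 = 3*1 + 0
Since gcd(27, 64) = 1, back-substitute to write 1 as a combination:
1 = 7 − 2·3
1 = −2·10 + 3·7
1 = 3·27 − 8·10
1 = −8·64 + 19·27
So 27·19 ≡ 1 (mod 64).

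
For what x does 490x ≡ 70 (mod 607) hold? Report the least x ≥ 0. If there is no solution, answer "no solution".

347

First find gcd(490, 607):
607 = 1·490 + 117
490 = 4·117 + 22
117 = 5·22 + 7
22 = 3·7 + 1
7 = 7·1 + 0
gcd = 1, so a unique solution mod 607 exists.
Back-substitute for the Bézout coefficients:
1 = 22 − 3·7
1 = −3·117 + 16·22
1 = 16·490 − 67·117
1 = −67·607 + 83·490
So 490·(83) ≡ 1 (mod 607), giving 490⁻¹ ≡ 83.
x ≡ 490⁻¹·70 ≡ 83·70 ≡ 347 (mod 607).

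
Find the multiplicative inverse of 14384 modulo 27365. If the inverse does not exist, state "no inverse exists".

18939

gcd(27365, 14384) by repeated division:
27365 = 1·14384 + 12981
14384 = 1·12981 + 1403
12981 = 9·1403 + 354
1403 = 3·354 + 341
354 = 1·341 + 13
341 = 26·13 + 3
13 = 4·3 + 1
3 = 3·1 + 0
gcd = 1, so the inverse exists. Back-substitute:
1 = 13 − 4·3
1 = −4·341 + 105·13
1 = 105·354 − 109·341
1 = −109·1403 + 432·354
1 = 432·12981 − 3997·1403
1 = −3997·14384 + 4429·12981
1 = 4429·27365 − 8426·14384
So 14384·(-8426) ≡ 1 (mod 27365), and -8426 ≡ 18939 (mod 27365).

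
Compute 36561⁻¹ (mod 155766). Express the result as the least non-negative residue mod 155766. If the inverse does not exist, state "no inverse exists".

no inverse exists

Compute gcd(36561, 155766):
155766 = 4·36561 + 9522
36561 = 3·9522 + 7995
9522 = 1·7995 + 1527
7995 = 5·1527 + 360
1527 = 4·360 + 87
360 = 4·87 + 12
87 = 7·12 + 3
12 = 4·3 + 0
Since gcd = 3 > 1, 36561 is not a unit mod 155766.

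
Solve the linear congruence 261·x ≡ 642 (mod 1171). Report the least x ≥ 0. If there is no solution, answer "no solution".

1160

First find gcd(261, 1171):
1171 = 4*261 + 127
261 = 2*127 + 7
127 = 18*7 + 1
7 = 7*1 + 0
gcd = 1, so a unique solution mod 1171 exists.
Back-substitute for the Bézout coefficients:
1 = 127 − 18·7
1 = −18·261 + 37·127
1 = 37·1171 − 166·261
So 261·(-166) ≡ 1 (mod 1171), giving 261⁻¹ ≡ 1005.
x ≡ 261⁻¹·642 ≡ 1005·642 ≡ 1160 (mod 1171).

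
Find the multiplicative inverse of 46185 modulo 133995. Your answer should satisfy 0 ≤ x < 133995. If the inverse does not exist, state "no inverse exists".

no inverse exists

Compute gcd(46185, 133995):
133995 = 2×46185 + 41625
46185 = 1×41625 + 4560
41625 = 9×4560 + 585
4560 = 7×585 + 465
585 = 1×465 + 120
465 = 3×120 + 105
120 = 1×105 + 15
105 = 7×15 + 0
gcd(46185, 133995) = 15 ≠ 1, so 46185 has no multiplicative inverse modulo 133995.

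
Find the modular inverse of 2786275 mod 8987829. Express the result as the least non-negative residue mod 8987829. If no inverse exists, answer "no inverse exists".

7879561

Run Euclid on (8987829, 2786275):
8987829 = 3×2786275 + 629004
2786275 = 4×629004 + 270259
629004 = 2×270259 + 88486
270259 = 3×88486 + 4801
88486 = 18×4801 + 2068
4801 = 2×2068 + 665
2068 = 3×665 + 73
665 = 9×73 + 8
73 = 9×8 + 1
8 = 8×1 + 0
gcd = 1, so the inverse exists. Back-substitute:
1 = 73 − 9·8
1 = −9·665 + 82·73
1 = 82·2068 − 255·665
1 = −255·4801 + 592·2068
1 = 592·88486 − 10911·4801
1 = −10911·270259 + 33325·88486
1 = 33325·629004 − 77561·270259
1 = −77561·2786275 + 343569·629004
1 = 343569·8987829 − 1108268·2786275
Hence 2786275⁻¹ ≡ -1108268 ≡ 7879561 (mod 8987829).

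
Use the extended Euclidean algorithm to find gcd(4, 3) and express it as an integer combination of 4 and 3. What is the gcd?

1

Euclidean algorithm:
4 = 1·3 + 1
3 = 3·1 + 0
gcd(4, 3) = 1.
Working backward:
1 = 4 − 3
So 1 = (1)·4 + (-1)·3.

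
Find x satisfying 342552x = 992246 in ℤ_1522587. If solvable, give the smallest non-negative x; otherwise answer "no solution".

gcd(342552, 1522587):
1522587 = 4·342552 + 152379
342552 = 2·152379 + 37794
152379 = 4·37794 + 1203
37794 = 31·1203 + 501
1203 = 2·501 + 201
501 = 2·201 + 99
201 = 2·99 + 3
99 = 33·3 + 0
gcd = 3, but 3 ∤ 992246, so the congruence has no solution.

no solution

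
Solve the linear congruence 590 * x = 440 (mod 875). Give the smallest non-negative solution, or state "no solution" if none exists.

66

First find gcd(590, 875):
875 = 1*590 + 285
590 = 2*285 + 20
285 = 14*20 + 5
20 = 4*5 + 0
gcd = 5 and 5 | 440, so solutions exist. Divide through by 5: 118x ≡ 88 (mod 175).
Now find 118⁻¹ mod 175:
175 = 1*118 + 57
118 = 2*57 + 4
57 = 14*4 + 1
4 = 4*1 + 0
Back-substitute:
1 = 57 − 14·4
1 = −14·118 + 29·57
1 = 29·175 − 43·118
So 118·(-43) ≡ 1 (mod 175), i.e. 118⁻¹ ≡ 132.
Then x ≡ 132·88 ≡ 66 (mod 175); the smallest non-negative solution is x = 66.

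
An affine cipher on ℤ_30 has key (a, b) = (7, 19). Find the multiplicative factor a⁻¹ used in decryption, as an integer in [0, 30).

Extended Euclidean algorithm:
30 = 4*7 + 2
7 = 3*2 + 1
2 = 2*1 + 0
Since gcd(7, 30) = 1, back-substitute to write 1 as a combination:
1 = 7 − 3·2
1 = −3·30 + 13·7
So 7·13 ≡ 1 (mod 30).

13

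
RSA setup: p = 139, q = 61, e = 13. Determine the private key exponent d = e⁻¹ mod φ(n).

φ(n) = (p−1)(q−1) = 138·60 = 8280.
Need d with 13·d ≡ 1 (mod 8280). Apply the extended Euclidean algorithm:
8280 = 636·13 + 12
13 = 1·12 + 1
12 = 12·1 + 0
Back-substitute:
1 = 13 − 12
1 = −8280 + 637·13
So 13·637 ≡ 1 (mod 8280), hence d = 637.

637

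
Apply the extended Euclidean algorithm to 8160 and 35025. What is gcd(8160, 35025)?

15

Repeated division:
35025 = 4×8160 + 2385
8160 = 3×2385 + 1005
2385 = 2×1005 + 375
1005 = 2×375 + 255
375 = 1×255 + 120
255 = 2×120 + 15
120 = 8×15 + 0
gcd(8160, 35025) = 15.
Express as a combination:
15 = 255 − 2·120
15 = −2·375 + 3·255
15 = 3·1005 − 8·375
15 = −8·2385 + 19·1005
15 = 19·8160 − 65·2385
15 = −65·35025 + 279·8160
So 15 = (-65)·35025 + (279)·8160.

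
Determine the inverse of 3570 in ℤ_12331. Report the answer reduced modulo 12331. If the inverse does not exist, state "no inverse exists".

9737

gcd(12331, 3570) by repeated division:
12331 = 3*3570 + 1621
3570 = 2*1621 + 328
1621 = 4*328 + 309
328 = 1*309 + 19
309 = 16*19 + 5
19 = 3*5 + 4
5 = 1*4 + 1
4 = 4*1 + 0
gcd = 1, so the inverse exists. Back-substitute:
1 = 5 − 4
1 = −19 + 4·5
1 = 4·309 − 65·19
1 = −65·328 + 69·309
1 = 69·1621 − 341·328
1 = −341·3570 + 751·1621
1 = 751·12331 − 2594·3570
Hence 3570⁻¹ ≡ -2594 ≡ 9737 (mod 12331).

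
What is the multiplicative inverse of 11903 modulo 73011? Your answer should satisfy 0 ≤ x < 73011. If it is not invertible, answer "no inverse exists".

56603

Run Euclid on (73011, 11903):
73011 = 6·11903 + 1593
11903 = 7·1593 + 752
1593 = 2·752 + 89
752 = 8·89 + 40
89 = 2·40 + 9
40 = 4·9 + 4
9 = 2·4 + 1
4 = 4·1 + 0
The gcd is 1. Working backward:
1 = 9 − 2·4
1 = −2·40 + 9·9
1 = 9·89 − 20·40
1 = −20·752 + 169·89
1 = 169·1593 − 358·752
1 = −358·11903 + 2675·1593
1 = 2675·73011 − 16408·11903
Hence 11903⁻¹ ≡ -16408 ≡ 56603 (mod 73011).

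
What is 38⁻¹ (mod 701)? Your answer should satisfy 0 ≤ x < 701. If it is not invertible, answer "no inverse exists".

535

gcd(701, 38) by repeated division:
701 = 18×38 + 17
38 = 2×17 + 4
17 = 4×4 + 1
4 = 4×1 + 0
The gcd is 1. Working backward:
1 = 17 − 4·4
1 = −4·38 + 9·17
1 = 9·701 − 166·38
Hence 38⁻¹ ≡ -166 ≡ 535 (mod 701).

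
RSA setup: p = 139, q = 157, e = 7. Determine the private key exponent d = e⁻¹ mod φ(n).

6151

φ(n) = (p−1)(q−1) = 138·156 = 21528.
Need d with 7·d ≡ 1 (mod 21528). Apply the extended Euclidean algorithm:
21528 = 3075·7 + 3
7 = 2·3 + 1
3 = 3·1 + 0
Back-substitute:
1 = 7 − 2·3
1 = −2·21528 + 6151·7
So 7·6151 ≡ 1 (mod 21528), hence d = 6151.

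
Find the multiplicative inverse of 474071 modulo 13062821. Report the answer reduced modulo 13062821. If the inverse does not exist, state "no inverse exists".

12520988

Apply the Euclidean algorithm to 13062821 and 474071:
13062821 = 27×474071 + 262904
474071 = 1×262904 + 211167
262904 = 1×211167 + 51737
211167 = 4×51737 + 4219
51737 = 12×4219 + 1109
4219 = 3×1109 + 892
1109 = 1×892 + 217
892 = 4×217 + 24
217 = 9×24 + 1
24 = 24×1 + 0
gcd = 1, so the inverse exists. Back-substitute:
1 = 217 − 9·24
1 = −9·892 + 37·217
1 = 37·1109 − 46·892
1 = −46·4219 + 175·1109
1 = 175·51737 − 2146·4219
1 = −2146·211167 + 8759·51737
1 = 8759·262904 − 10905·211167
1 = −10905·474071 + 19664·262904
1 = 19664·13062821 − 541833·474071
So 474071·(-541833) ≡ 1 (mod 13062821), and -541833 ≡ 12520988 (mod 13062821).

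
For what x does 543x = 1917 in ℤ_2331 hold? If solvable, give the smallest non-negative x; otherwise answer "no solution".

201

First find gcd(543, 2331):
2331 = 4×543 + 159
543 = 3×159 + 66
159 = 2×66 + 27
66 = 2×27 + 12
27 = 2×12 + 3
12 = 4×3 + 0
gcd = 3 and 3 | 1917, so solutions exist. Divide through by 3: 181x ≡ 639 (mod 777).
Now find 181⁻¹ mod 777:
777 = 4·181 + 53
181 = 3·53 + 22
53 = 2·22 + 9
22 = 2·9 + 4
9 = 2·4 + 1
4 = 4·1 + 0
Back-substitute:
1 = 9 − 2·4
1 = −2·22 + 5·9
1 = 5·53 − 12·22
1 = −12·181 + 41·53
1 = 41·777 − 176·181
So 181·(-176) ≡ 1 (mod 777), i.e. 181⁻¹ ≡ 601.
Then x ≡ 601·639 ≡ 201 (mod 777); the smallest non-negative solution is x = 201.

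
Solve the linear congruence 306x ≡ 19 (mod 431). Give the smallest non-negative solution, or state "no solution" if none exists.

255

First find gcd(306, 431):
431 = 1·306 + 125
306 = 2·125 + 56
125 = 2·56 + 13
56 = 4·13 + 4
13 = 3·4 + 1
4 = 4·1 + 0
gcd = 1, so a unique solution mod 431 exists.
Back-substitute for the Bézout coefficients:
1 = 13 − 3·4
1 = −3·56 + 13·13
1 = 13·125 − 29·56
1 = −29·306 + 71·125
1 = 71·431 − 100·306
So 306·(-100) ≡ 1 (mod 431), giving 306⁻¹ ≡ 331.
x ≡ 306⁻¹·19 ≡ 331·19 ≡ 255 (mod 431).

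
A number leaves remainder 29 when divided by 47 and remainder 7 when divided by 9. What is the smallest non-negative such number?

358

Write x = 29 + 47·k. Then 47·k ≡ 7 − 29 ≡ 5 (mod 9).
Need 47⁻¹ mod 9. Extended Euclid on (9, 2):
9 = 4*2 + 1
2 = 2*1 + 0
Back-substitute:
1 = 9 − 4·2
47⁻¹ ≡ 5 (mod 9), so k ≡ 5·5 ≡ 7 (mod 9).
x = 29 + 47·7 = 358.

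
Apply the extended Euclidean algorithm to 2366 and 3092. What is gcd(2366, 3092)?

2

Apply Euclid's algorithm to 3092 and 2366:
3092 = 1·2366 + 726
2366 = 3·726 + 188
726 = 3·188 + 162
188 = 1·162 + 26
162 = 6·26 + 6
26 = 4·6 + 2
6 = 3·2 + 0
gcd(2366, 3092) = 2.
Working backward:
2 = 26 − 4·6
2 = −4·162 + 25·26
2 = 25·188 − 29·162
2 = −29·726 + 112·188
2 = 112·2366 − 365·726
2 = −365·3092 + 477·2366
So 2 = (-365)·3092 + (477)·2366.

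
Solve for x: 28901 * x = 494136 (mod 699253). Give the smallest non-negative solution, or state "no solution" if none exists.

345470

First find gcd(28901, 699253):
699253 = 24*28901 + 5629
28901 = 5*5629 + 756
5629 = 7*756 + 337
756 = 2*337 + 82
337 = 4*82 + 9
82 = 9*9 + 1
9 = 9*1 + 0
gcd = 1, so a unique solution mod 699253 exists.
Back-substitute for the Bézout coefficients:
1 = 82 − 9·9
1 = −9·337 + 37·82
1 = 37·756 − 83·337
1 = −83·5629 + 618·756
1 = 618·28901 − 3173·5629
1 = −3173·699253 + 76770·28901
So 28901·(76770) ≡ 1 (mod 699253), giving 28901⁻¹ ≡ 76770.
x ≡ 28901⁻¹·494136 ≡ 76770·494136 ≡ 345470 (mod 699253).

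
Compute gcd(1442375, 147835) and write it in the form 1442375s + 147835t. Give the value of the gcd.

Repeated division:
1442375 = 9×147835 + 111860
147835 = 1×111860 + 35975
111860 = 3×35975 + 3935
35975 = 9×3935 + 560
3935 = 7×560 + 15
560 = 37×15 + 5
15 = 3×5 + 0
gcd(1442375, 147835) = 5.
Express as a combination:
5 = 560 − 37·15
5 = −37·3935 + 260·560
5 = 260·35975 − 2377·3935
5 = −2377·111860 + 7391·35975
5 = 7391·147835 − 9768·111860
5 = −9768·1442375 + 95303·147835
So 5 = (-9768)·1442375 + (95303)·147835.

5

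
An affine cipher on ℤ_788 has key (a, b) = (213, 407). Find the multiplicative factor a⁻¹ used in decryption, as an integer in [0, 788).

Extended Euclidean algorithm:
788 = 3·213 + 149
213 = 1·149 + 64
149 = 2·64 + 21
64 = 3·21 + 1
21 = 21·1 + 0
The gcd is 1. Working backward:
1 = 64 − 3·21
1 = −3·149 + 7·64
1 = 7·213 − 10·149
1 = −10·788 + 37·213
So 213·37 ≡ 1 (mod 788).

37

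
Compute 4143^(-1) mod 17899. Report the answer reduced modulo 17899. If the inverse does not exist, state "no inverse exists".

5193

gcd(17899, 4143) by repeated division:
17899 = 4·4143 + 1327
4143 = 3·1327 + 162
1327 = 8·162 + 31
162 = 5·31 + 7
31 = 4·7 + 3
7 = 2·3 + 1
3 = 3·1 + 0
Since gcd(4143, 17899) = 1, back-substitute to write 1 as a combination:
1 = 7 − 2·3
1 = −2·31 + 9·7
1 = 9·162 − 47·31
1 = −47·1327 + 385·162
1 = 385·4143 − 1202·1327
1 = −1202·17899 + 5193·4143
So 4143·5193 ≡ 1 (mod 17899).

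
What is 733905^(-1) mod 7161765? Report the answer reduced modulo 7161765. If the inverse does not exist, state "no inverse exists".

Compute gcd(733905, 7161765):
7161765 = 9*733905 + 556620
733905 = 1*556620 + 177285
556620 = 3*177285 + 24765
177285 = 7*24765 + 3930
24765 = 6*3930 + 1185
3930 = 3*1185 + 375
1185 = 3*375 + 60
375 = 6*60 + 15
60 = 4*15 + 0
gcd(733905, 7161765) = 15 ≠ 1, so 733905 has no multiplicative inverse modulo 7161765.

no inverse exists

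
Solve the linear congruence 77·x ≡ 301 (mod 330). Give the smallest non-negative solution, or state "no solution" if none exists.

no solution

gcd(77, 330):
330 = 4*77 + 22
77 = 3*22 + 11
22 = 2*11 + 0
gcd = 11, but 11 ∤ 301, so the congruence has no solution.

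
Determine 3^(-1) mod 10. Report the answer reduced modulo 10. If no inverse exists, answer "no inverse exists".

Apply the Euclidean algorithm to 10 and 3:
10 = 3·3 + 1
3 = 3·1 + 0
gcd = 1, so the inverse exists. Back-substitute:
1 = 10 − 3·3
Hence 3⁻¹ ≡ -3 ≡ 7 (mod 10).

7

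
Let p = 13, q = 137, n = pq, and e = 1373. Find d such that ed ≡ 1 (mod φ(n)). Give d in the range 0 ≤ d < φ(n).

1109

φ(n) = (p−1)(q−1) = 12·136 = 1632.
Need d with 1373·d ≡ 1 (mod 1632). Apply the extended Euclidean algorithm:
1632 = 1·1373 + 259
1373 = 5·259 + 78
259 = 3·78 + 25
78 = 3·25 + 3
25 = 8·3 + 1
3 = 3·1 + 0
Back-substitute:
1 = 25 − 8·3
1 = −8·78 + 25·25
1 = 25·259 − 83·78
1 = −83·1373 + 440·259
1 = 440·1632 − 523·1373
So 1373·(-523) ≡ 1 (mod 1632), hence d ≡ -523 ≡ 1109 (mod 1632).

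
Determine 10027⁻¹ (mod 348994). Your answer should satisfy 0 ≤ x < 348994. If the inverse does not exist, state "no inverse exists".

245065

Run Euclid on (348994, 10027):
348994 = 34×10027 + 8076
10027 = 1×8076 + 1951
8076 = 4×1951 + 272
1951 = 7×272 + 47
272 = 5×47 + 37
47 = 1×37 + 10
37 = 3×10 + 7
10 = 1×7 + 3
7 = 2×3 + 1
3 = 3×1 + 0
gcd = 1, so the inverse exists. Back-substitute:
1 = 7 − 2·3
1 = −2·10 + 3·7
1 = 3·37 − 11·10
1 = −11·47 + 14·37
1 = 14·272 − 81·47
1 = −81·1951 + 581·272
1 = 581·8076 − 2405·1951
1 = −2405·10027 + 2986·8076
1 = 2986·348994 − 103929·10027
Thus 10027·(-103929) ≡ 1 (mod 348994); reducing, -103929 mod 348994 = 245065.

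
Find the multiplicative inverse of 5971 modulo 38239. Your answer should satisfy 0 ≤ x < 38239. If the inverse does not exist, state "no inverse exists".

21140

Run Euclid on (38239, 5971):
38239 = 6×5971 + 2413
5971 = 2×2413 + 1145
2413 = 2×1145 + 123
1145 = 9×123 + 38
123 = 3×38 + 9
38 = 4×9 + 2
9 = 4×2 + 1
2 = 2×1 + 0
gcd = 1, so the inverse exists. Back-substitute:
1 = 9 − 4·2
1 = −4·38 + 17·9
1 = 17·123 − 55·38
1 = −55·1145 + 512·123
1 = 512·2413 − 1079·1145
1 = −1079·5971 + 2670·2413
1 = 2670·38239 − 17099·5971
Thus 5971·(-17099) ≡ 1 (mod 38239); reducing, -17099 mod 38239 = 21140.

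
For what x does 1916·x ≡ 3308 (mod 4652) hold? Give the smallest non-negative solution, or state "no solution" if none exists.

633

First find gcd(1916, 4652):
4652 = 2×1916 + 820
1916 = 2×820 + 276
820 = 2×276 + 268
276 = 1×268 + 8
268 = 33×8 + 4
8 = 2×4 + 0
gcd = 4 and 4 | 3308, so solutions exist. Divide through by 4: 479x ≡ 827 (mod 1163).
Now find 479⁻¹ mod 1163:
1163 = 2×479 + 205
479 = 2×205 + 69
205 = 2×69 + 67
69 = 1×67 + 2
67 = 33×2 + 1
2 = 2×1 + 0
Back-substitute:
1 = 67 − 33·2
1 = −33·69 + 34·67
1 = 34·205 − 101·69
1 = −101·479 + 236·205
1 = 236·1163 − 573·479
So 479·(-573) ≡ 1 (mod 1163), i.e. 479⁻¹ ≡ 590.
Then x ≡ 590·827 ≡ 633 (mod 1163); the smallest non-negative solution is x = 633.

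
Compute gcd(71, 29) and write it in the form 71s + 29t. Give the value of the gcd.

1

Apply Euclid's algorithm to 71 and 29:
71 = 2×29 + 13
29 = 2×13 + 3
13 = 4×3 + 1
3 = 3×1 + 0
gcd(71, 29) = 1.
Back-substituting:
1 = 13 − 4·3
1 = −4·29 + 9·13
1 = 9·71 − 22·29
So 1 = (9)·71 + (-22)·29.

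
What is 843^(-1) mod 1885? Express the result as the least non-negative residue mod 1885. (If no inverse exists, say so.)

682

Apply the Euclidean algorithm to 1885 and 843:
1885 = 2·843 + 199
843 = 4·199 + 47
199 = 4·47 + 11
47 = 4·11 + 3
11 = 3·3 + 2
3 = 1·2 + 1
2 = 2·1 + 0
Since gcd(843, 1885) = 1, back-substitute to write 1 as a combination:
1 = 3 − 2
1 = −11 + 4·3
1 = 4·47 − 17·11
1 = −17·199 + 72·47
1 = 72·843 − 305·199
1 = −305·1885 + 682·843
So 843·682 ≡ 1 (mod 1885).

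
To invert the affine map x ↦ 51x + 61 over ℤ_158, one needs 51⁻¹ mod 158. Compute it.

Run Euclid on (158, 51):
158 = 3·51 + 5
51 = 10·5 + 1
5 = 5·1 + 0
The gcd is 1. Working backward:
1 = 51 − 10·5
1 = −10·158 + 31·51
So 51·31 ≡ 1 (mod 158).

31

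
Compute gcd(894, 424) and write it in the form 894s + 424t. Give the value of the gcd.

2

Repeated division:
894 = 2*424 + 46
424 = 9*46 + 10
46 = 4*10 + 6
10 = 1*6 + 4
6 = 1*4 + 2
4 = 2*2 + 0
gcd(894, 424) = 2.
Back-substituting:
2 = 6 − 4
2 = −10 + 2·6
2 = 2·46 − 9·10
2 = −9·424 + 83·46
2 = 83·894 − 175·424
So 2 = (83)·894 + (-175)·424.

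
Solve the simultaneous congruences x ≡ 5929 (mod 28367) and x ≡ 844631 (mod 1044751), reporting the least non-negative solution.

18364432958

Write x = 5929 + 28367·k. Then 28367·k ≡ 844631 − 5929 ≡ 838702 (mod 1044751).
Need 28367⁻¹ mod 1044751. Extended Euclid on (1044751, 28367):
1044751 = 36×28367 + 23539
28367 = 1×23539 + 4828
23539 = 4×4828 + 4227
4828 = 1×4227 + 601
4227 = 7×601 + 20
601 = 30×20 + 1
20 = 20×1 + 0
Back-substitute:
1 = 601 − 30·20
1 = −30·4227 + 211·601
1 = 211·4828 − 241·4227
1 = −241·23539 + 1175·4828
1 = 1175·28367 − 1416·23539
1 = −1416·1044751 + 52151·28367
28367⁻¹ ≡ 52151 (mod 1044751), so k ≡ 52151·838702 ≡ 647387 (mod 1044751).
x = 5929 + 28367·647387 = 18364432958.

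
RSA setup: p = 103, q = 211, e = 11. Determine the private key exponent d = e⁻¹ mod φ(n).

13631

φ(n) = (p−1)(q−1) = 102·210 = 21420.
Need d with 11·d ≡ 1 (mod 21420). Apply the extended Euclidean algorithm:
21420 = 1947×11 + 3
11 = 3×3 + 2
3 = 1×2 + 1
2 = 2×1 + 0
Back-substitute:
1 = 3 − 2
1 = −11 + 4·3
1 = 4·21420 − 7789·11
So 11·(-7789) ≡ 1 (mod 21420), hence d ≡ -7789 ≡ 13631 (mod 21420).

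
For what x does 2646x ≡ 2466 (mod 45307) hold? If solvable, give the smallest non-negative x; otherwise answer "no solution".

13254

First find gcd(2646, 45307):
45307 = 17*2646 + 325
2646 = 8*325 + 46
325 = 7*46 + 3
46 = 15*3 + 1
3 = 3*1 + 0
gcd = 1, so a unique solution mod 45307 exists.
Back-substitute for the Bézout coefficients:
1 = 46 − 15·3
1 = −15·325 + 106·46
1 = 106·2646 − 863·325
1 = −863·45307 + 14777·2646
So 2646·(14777) ≡ 1 (mod 45307), giving 2646⁻¹ ≡ 14777.
x ≡ 2646⁻¹·2466 ≡ 14777·2466 ≡ 13254 (mod 45307).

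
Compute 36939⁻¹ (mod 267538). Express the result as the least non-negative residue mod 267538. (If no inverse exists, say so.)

Apply the Euclidean algorithm to 267538 and 36939:
267538 = 7*36939 + 8965
36939 = 4*8965 + 1079
8965 = 8*1079 + 333
1079 = 3*333 + 80
333 = 4*80 + 13
80 = 6*13 + 2
13 = 6*2 + 1
2 = 2*1 + 0
Since gcd(36939, 267538) = 1, back-substitute to write 1 as a combination:
1 = 13 − 6·2
1 = −6·80 + 37·13
1 = 37·333 − 154·80
1 = −154·1079 + 499·333
1 = 499·8965 − 4146·1079
1 = −4146·36939 + 17083·8965
1 = 17083·267538 − 123727·36939
So 36939·(-123727) ≡ 1 (mod 267538), and -123727 ≡ 143811 (mod 267538).

143811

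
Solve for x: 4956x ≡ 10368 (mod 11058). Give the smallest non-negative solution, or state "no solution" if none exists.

667

First find gcd(4956, 11058):
11058 = 2*4956 + 1146
4956 = 4*1146 + 372
1146 = 3*372 + 30
372 = 12*30 + 12
30 = 2*12 + 6
12 = 2*6 + 0
gcd = 6 and 6 | 10368, so solutions exist. Divide through by 6: 826x ≡ 1728 (mod 1843).
Now find 826⁻¹ mod 1843:
1843 = 2×826 + 191
826 = 4×191 + 62
191 = 3×62 + 5
62 = 12×5 + 2
5 = 2×2 + 1
2 = 2×1 + 0
Back-substitute:
1 = 5 − 2·2
1 = −2·62 + 25·5
1 = 25·191 − 77·62
1 = −77·826 + 333·191
1 = 333·1843 − 743·826
So 826·(-743) ≡ 1 (mod 1843), i.e. 826⁻¹ ≡ 1100.
Then x ≡ 1100·1728 ≡ 667 (mod 1843); the smallest non-negative solution is x = 667.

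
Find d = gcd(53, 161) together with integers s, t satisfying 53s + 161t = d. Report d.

1

Euclidean algorithm:
161 = 3·53 + 2
53 = 26·2 + 1
2 = 2·1 + 0
gcd(53, 161) = 1.
Express as a combination:
1 = 53 − 26·2
1 = −26·161 + 79·53
So 1 = (-26)·161 + (79)·53.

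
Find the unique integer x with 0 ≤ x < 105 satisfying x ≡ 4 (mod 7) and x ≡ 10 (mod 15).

Write x = 4 + 7·k. Then 7·k ≡ 10 − 4 ≡ 6 (mod 15).
Need 7⁻¹ mod 15. Extended Euclid on (15, 7):
15 = 2*7 + 1
7 = 7*1 + 0
Back-substitute:
1 = 15 − 2·7
7⁻¹ ≡ 13 (mod 15), so k ≡ 13·6 ≡ 3 (mod 15).
x = 4 + 7·3 = 25.

25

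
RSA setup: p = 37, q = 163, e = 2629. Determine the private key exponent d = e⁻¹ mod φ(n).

φ(n) = (p−1)(q−1) = 36·162 = 5832.
Need d with 2629·d ≡ 1 (mod 5832). Apply the extended Euclidean algorithm:
5832 = 2·2629 + 574
2629 = 4·574 + 333
574 = 1·333 + 241
333 = 1·241 + 92
241 = 2·92 + 57
92 = 1·57 + 35
57 = 1·35 + 22
35 = 1·22 + 13
22 = 1·13 + 9
13 = 1·9 + 4
9 = 2·4 + 1
4 = 4·1 + 0
Back-substitute:
1 = 9 − 2·4
1 = −2·13 + 3·9
1 = 3·22 − 5·13
1 = −5·35 + 8·22
1 = 8·57 − 13·35
1 = −13·92 + 21·57
1 = 21·241 − 55·92
1 = −55·333 + 76·241
1 = 76·574 − 131·333
1 = −131·2629 + 600·574
1 = 600·5832 − 1331·2629
So 2629·(-1331) ≡ 1 (mod 5832), hence d ≡ -1331 ≡ 4501 (mod 5832).

4501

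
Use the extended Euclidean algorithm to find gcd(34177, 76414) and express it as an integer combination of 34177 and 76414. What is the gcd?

13

Repeated division:
76414 = 2*34177 + 8060
34177 = 4*8060 + 1937
8060 = 4*1937 + 312
1937 = 6*312 + 65
312 = 4*65 + 52
65 = 1*52 + 13
52 = 4*13 + 0
gcd(34177, 76414) = 13.
Back-substituting:
13 = 65 − 52
13 = −312 + 5·65
13 = 5·1937 − 31·312
13 = −31·8060 + 129·1937
13 = 129·34177 − 547·8060
13 = −547·76414 + 1223·34177
So 13 = (-547)·76414 + (1223)·34177.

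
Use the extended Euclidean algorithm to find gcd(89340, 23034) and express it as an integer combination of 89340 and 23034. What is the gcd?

6

Apply Euclid's algorithm to 89340 and 23034:
89340 = 3*23034 + 20238
23034 = 1*20238 + 2796
20238 = 7*2796 + 666
2796 = 4*666 + 132
666 = 5*132 + 6
132 = 22*6 + 0
gcd(89340, 23034) = 6.
Express as a combination:
6 = 666 − 5·132
6 = −5·2796 + 21·666
6 = 21·20238 − 152·2796
6 = −152·23034 + 173·20238
6 = 173·89340 − 671·23034
So 6 = (173)·89340 + (-671)·23034.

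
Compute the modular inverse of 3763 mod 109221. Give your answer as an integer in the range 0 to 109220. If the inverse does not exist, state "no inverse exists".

73201

Extended Euclidean algorithm:
109221 = 29·3763 + 94
3763 = 40·94 + 3
94 = 31·3 + 1
3 = 3·1 + 0
gcd = 1, so the inverse exists. Back-substitute:
1 = 94 − 31·3
1 = −31·3763 + 1241·94
1 = 1241·109221 − 36020·3763
Hence 3763⁻¹ ≡ -36020 ≡ 73201 (mod 109221).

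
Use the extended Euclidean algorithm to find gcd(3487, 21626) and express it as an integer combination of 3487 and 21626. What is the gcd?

11

Repeated division:
21626 = 6*3487 + 704
3487 = 4*704 + 671
704 = 1*671 + 33
671 = 20*33 + 11
33 = 3*11 + 0
gcd(3487, 21626) = 11.
Working backward:
11 = 671 − 20·33
11 = −20·704 + 21·671
11 = 21·3487 − 104·704
11 = −104·21626 + 645·3487
So 11 = (-104)·21626 + (645)·3487.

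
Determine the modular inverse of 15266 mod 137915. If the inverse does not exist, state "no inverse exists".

Run Euclid on (137915, 15266):
137915 = 9·15266 + 521
15266 = 29·521 + 157
521 = 3·157 + 50
157 = 3·50 + 7
50 = 7·7 + 1
7 = 7·1 + 0
The gcd is 1. Working backward:
1 = 50 − 7·7
1 = −7·157 + 22·50
1 = 22·521 − 73·157
1 = −73·15266 + 2139·521
1 = 2139·137915 − 19324·15266
Hence 15266⁻¹ ≡ -19324 ≡ 118591 (mod 137915).

118591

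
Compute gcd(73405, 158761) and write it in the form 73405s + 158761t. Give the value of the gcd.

Euclidean algorithm:
158761 = 2*73405 + 11951
73405 = 6*11951 + 1699
11951 = 7*1699 + 58
1699 = 29*58 + 17
58 = 3*17 + 7
17 = 2*7 + 3
7 = 2*3 + 1
3 = 3*1 + 0
gcd(73405, 158761) = 1.
Express as a combination:
1 = 7 − 2·3
1 = −2·17 + 5·7
1 = 5·58 − 17·17
1 = −17·1699 + 498·58
1 = 498·11951 − 3503·1699
1 = −3503·73405 + 21516·11951
1 = 21516·158761 − 46535·73405
So 1 = (21516)·158761 + (-46535)·73405.

1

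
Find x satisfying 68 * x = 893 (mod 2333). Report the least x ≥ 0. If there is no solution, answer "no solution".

665

First find gcd(68, 2333):
2333 = 34·68 + 21
68 = 3·21 + 5
21 = 4·5 + 1
5 = 5·1 + 0
gcd = 1, so a unique solution mod 2333 exists.
Back-substitute for the Bézout coefficients:
1 = 21 − 4·5
1 = −4·68 + 13·21
1 = 13·2333 − 446·68
So 68·(-446) ≡ 1 (mod 2333), giving 68⁻¹ ≡ 1887.
x ≡ 68⁻¹·893 ≡ 1887·893 ≡ 665 (mod 2333).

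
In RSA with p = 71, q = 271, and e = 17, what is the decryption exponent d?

14453

φ(n) = (p−1)(q−1) = 70·270 = 18900.
Need d with 17·d ≡ 1 (mod 18900). Apply the extended Euclidean algorithm:
18900 = 1111×17 + 13
17 = 1×13 + 4
13 = 3×4 + 1
4 = 4×1 + 0
Back-substitute:
1 = 13 − 3·4
1 = −3·17 + 4·13
1 = 4·18900 − 4447·17
So 17·(-4447) ≡ 1 (mod 18900), hence d ≡ -4447 ≡ 14453 (mod 18900).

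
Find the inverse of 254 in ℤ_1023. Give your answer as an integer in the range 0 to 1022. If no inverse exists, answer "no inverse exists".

Run Euclid on (1023, 254):
1023 = 4*254 + 7
254 = 36*7 + 2
7 = 3*2 + 1
2 = 2*1 + 0
The gcd is 1. Working backward:
1 = 7 − 3·2
1 = −3·254 + 109·7
1 = 109·1023 − 439·254
Thus 254·(-439) ≡ 1 (mod 1023); reducing, -439 mod 1023 = 584.

584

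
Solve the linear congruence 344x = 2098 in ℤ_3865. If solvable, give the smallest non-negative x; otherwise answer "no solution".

1242

First find gcd(344, 3865):
3865 = 11*344 + 81
344 = 4*81 + 20
81 = 4*20 + 1
20 = 20*1 + 0
gcd = 1, so a unique solution mod 3865 exists.
Back-substitute for the Bézout coefficients:
1 = 81 − 4·20
1 = −4·344 + 17·81
1 = 17·3865 − 191·344
So 344·(-191) ≡ 1 (mod 3865), giving 344⁻¹ ≡ 3674.
x ≡ 344⁻¹·2098 ≡ 3674·2098 ≡ 1242 (mod 3865).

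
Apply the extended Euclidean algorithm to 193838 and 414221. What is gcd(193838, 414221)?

1

Repeated division:
414221 = 2*193838 + 26545
193838 = 7*26545 + 8023
26545 = 3*8023 + 2476
8023 = 3*2476 + 595
2476 = 4*595 + 96
595 = 6*96 + 19
96 = 5*19 + 1
19 = 19*1 + 0
gcd(193838, 414221) = 1.
Working backward:
1 = 96 − 5·19
1 = −5·595 + 31·96
1 = 31·2476 − 129·595
1 = −129·8023 + 418·2476
1 = 418·26545 − 1383·8023
1 = −1383·193838 + 10099·26545
1 = 10099·414221 − 21581·193838
So 1 = (10099)·414221 + (-21581)·193838.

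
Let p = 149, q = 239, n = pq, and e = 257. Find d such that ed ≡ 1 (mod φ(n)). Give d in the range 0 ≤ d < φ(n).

18777

φ(n) = (p−1)(q−1) = 148·238 = 35224.
Need d with 257·d ≡ 1 (mod 35224). Apply the extended Euclidean algorithm:
35224 = 137·257 + 15
257 = 17·15 + 2
15 = 7·2 + 1
2 = 2·1 + 0
Back-substitute:
1 = 15 − 7·2
1 = −7·257 + 120·15
1 = 120·35224 − 16447·257
So 257·(-16447) ≡ 1 (mod 35224), hence d ≡ -16447 ≡ 18777 (mod 35224).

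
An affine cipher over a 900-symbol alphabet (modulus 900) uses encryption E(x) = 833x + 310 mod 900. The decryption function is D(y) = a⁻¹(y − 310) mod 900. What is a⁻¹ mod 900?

497

Apply the Euclidean algorithm to 900 and 833:
900 = 1×833 + 67
833 = 12×67 + 29
67 = 2×29 + 9
29 = 3×9 + 2
9 = 4×2 + 1
2 = 2×1 + 0
The gcd is 1. Working backward:
1 = 9 − 4·2
1 = −4·29 + 13·9
1 = 13·67 − 30·29
1 = −30·833 + 373·67
1 = 373·900 − 403·833
So 833·(-403) ≡ 1 (mod 900), and -403 ≡ 497 (mod 900).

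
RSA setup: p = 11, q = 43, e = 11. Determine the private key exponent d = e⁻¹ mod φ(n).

191

φ(n) = (p−1)(q−1) = 10·42 = 420.
Need d with 11·d ≡ 1 (mod 420). Apply the extended Euclidean algorithm:
420 = 38*11 + 2
11 = 5*2 + 1
2 = 2*1 + 0
Back-substitute:
1 = 11 − 5·2
1 = −5·420 + 191·11
So 11·191 ≡ 1 (mod 420), hence d = 191.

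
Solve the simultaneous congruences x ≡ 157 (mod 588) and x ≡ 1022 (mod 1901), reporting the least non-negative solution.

584629

Write x = 157 + 588·k. Then 588·k ≡ 1022 − 157 ≡ 865 (mod 1901).
Need 588⁻¹ mod 1901. Extended Euclid on (1901, 588):
1901 = 3*588 + 137
588 = 4*137 + 40
137 = 3*40 + 17
40 = 2*17 + 6
17 = 2*6 + 5
6 = 1*5 + 1
5 = 5*1 + 0
Back-substitute:
1 = 6 − 5
1 = −17 + 3·6
1 = 3·40 − 7·17
1 = −7·137 + 24·40
1 = 24·588 − 103·137
1 = −103·1901 + 333·588
588⁻¹ ≡ 333 (mod 1901), so k ≡ 333·865 ≡ 994 (mod 1901).
x = 157 + 588·994 = 584629.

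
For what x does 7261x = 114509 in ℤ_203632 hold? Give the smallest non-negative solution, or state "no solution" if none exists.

159169

First find gcd(7261, 203632):
203632 = 28*7261 + 324
7261 = 22*324 + 133
324 = 2*133 + 58
133 = 2*58 + 17
58 = 3*17 + 7
17 = 2*7 + 3
7 = 2*3 + 1
3 = 3*1 + 0
gcd = 1, so a unique solution mod 203632 exists.
Back-substitute for the Bézout coefficients:
1 = 7 − 2·3
1 = −2·17 + 5·7
1 = 5·58 − 17·17
1 = −17·133 + 39·58
1 = 39·324 − 95·133
1 = −95·7261 + 2129·324
1 = 2129·203632 − 59707·7261
So 7261·(-59707) ≡ 1 (mod 203632), giving 7261⁻¹ ≡ 143925.
x ≡ 7261⁻¹·114509 ≡ 143925·114509 ≡ 159169 (mod 203632).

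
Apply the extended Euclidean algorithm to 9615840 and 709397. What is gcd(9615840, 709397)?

Apply Euclid's algorithm to 9615840 and 709397:
9615840 = 13×709397 + 393679
709397 = 1×393679 + 315718
393679 = 1×315718 + 77961
315718 = 4×77961 + 3874
77961 = 20×3874 + 481
3874 = 8×481 + 26
481 = 18×26 + 13
26 = 2×13 + 0
gcd(9615840, 709397) = 13.
Working backward:
13 = 481 − 18·26
13 = −18·3874 + 145·481
13 = 145·77961 − 2918·3874
13 = −2918·315718 + 11817·77961
13 = 11817·393679 − 14735·315718
13 = −14735·709397 + 26552·393679
13 = 26552·9615840 − 359911·709397
So 13 = (26552)·9615840 + (-359911)·709397.

13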